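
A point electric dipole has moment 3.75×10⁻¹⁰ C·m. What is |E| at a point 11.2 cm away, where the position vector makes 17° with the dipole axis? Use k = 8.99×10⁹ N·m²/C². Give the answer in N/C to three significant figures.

At angle θ the dipole field magnitude is E = (kp/r³)·√(1 + 3cos²θ).
kp/r³ = (8.99×10⁹)(3.75×10⁻¹⁰) / (0.112)³ = 2400 N/C.
√(1 + 3cos²17°) = √(1 + 3·0.9145) = √3.7436 ≈ 1.9348.
E ≈ 2400 × 1.935 = 4643 N/C.

E ≈ 4640 N/C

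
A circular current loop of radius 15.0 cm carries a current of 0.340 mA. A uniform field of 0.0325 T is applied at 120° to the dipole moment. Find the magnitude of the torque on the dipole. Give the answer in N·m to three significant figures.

τ ≈ 6.76×10⁻⁷ N·m

Magnetic moment m = IA = Iπa² = (3.40×10⁻⁴)·π·(0.150)² = 2.403×10⁻⁵ A·m².
Torque on a magnetic dipole: τ = mB sinθ.
τ = (2.403×10⁻⁵)(0.0325)·sin120° = 6.763×10⁻⁷ N·m.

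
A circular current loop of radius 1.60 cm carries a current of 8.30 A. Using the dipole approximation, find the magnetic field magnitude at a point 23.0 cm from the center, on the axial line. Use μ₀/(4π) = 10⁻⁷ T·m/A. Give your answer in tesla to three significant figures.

Magnetic moment m = IA = Iπa² = (8.30)·π·(0.0160)² = 0.006675 A·m².
On axis B = (μ₀/4π)·2m/r³.
B = 2·(10⁻⁷)·(0.006675) / (0.230)³ = 1.097×10⁻⁷ T.

B ≈ 1.10×10⁻⁷ T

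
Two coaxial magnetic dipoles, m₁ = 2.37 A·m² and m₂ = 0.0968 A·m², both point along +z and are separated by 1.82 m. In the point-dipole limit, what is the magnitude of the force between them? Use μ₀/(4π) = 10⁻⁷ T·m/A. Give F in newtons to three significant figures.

On-axis B of dipole 1: B = (μ₀/4π)·2m₁/r³. Force on dipole 2: F = m₂·dB/dr.
dB/dr = −(μ₀/4π)·6m₁/r⁴, so |F| = (μ₀/4π)·6m₁m₂/r⁴.
F = 6(10⁻⁷)(2.37)(0.0968)/(1.82)⁴ = 1.255×10⁻⁸ N.

F ≈ 1.25×10⁻⁸ N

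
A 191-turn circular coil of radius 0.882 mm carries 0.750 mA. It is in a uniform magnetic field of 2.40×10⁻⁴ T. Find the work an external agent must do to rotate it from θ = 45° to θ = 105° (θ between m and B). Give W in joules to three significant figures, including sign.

m = NIA = NIπa² = 191·(7.50×10⁻⁴)·π·(8.82×10⁻⁴)² = 3.501×10⁻⁷ A·m².
W_ext = ΔU = −mB cosθ₂ + mB cosθ₁ = mB(cosθ₁ − cosθ₂).
W = (3.501×10⁻⁷)(2.40×10⁻⁴)·(cos45° − cos105°) = (8.402×10⁻¹¹)·(+0.9659) = 8.116×10⁻¹¹ J.

W ≈ 8.12×10⁻¹¹ J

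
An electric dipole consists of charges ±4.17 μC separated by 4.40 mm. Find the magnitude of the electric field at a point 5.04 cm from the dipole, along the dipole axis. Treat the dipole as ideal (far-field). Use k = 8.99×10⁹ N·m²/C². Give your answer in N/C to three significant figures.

E ≈ 2.58×10⁶ N/C

Dipole moment p = qd = (4.17×10⁻⁶ C)(0.00440 m) = 1.835×10⁻⁸ C·m.
On the dipole axis E = 2kp/r³.
E = 2·(8.99×10⁹)(1.835×10⁻⁸) / (0.0504)³ = 2.577×10⁶ N/C.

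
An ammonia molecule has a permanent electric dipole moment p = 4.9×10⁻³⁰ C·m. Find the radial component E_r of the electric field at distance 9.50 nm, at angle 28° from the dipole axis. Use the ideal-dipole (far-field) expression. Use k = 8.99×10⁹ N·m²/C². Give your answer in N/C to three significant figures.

For a dipole, E_r = (2kp cosθ)/r³.
kp/r³ = (8.99×10⁹)(4.90×10⁻³⁰)/(9.50×10⁻⁹)³ = 5.138×10⁴ N/C.
E_r = 2·5.138×10⁴·cos28° = 9.073×10⁴ N/C.

E_r ≈ 9.07×10⁴ N/C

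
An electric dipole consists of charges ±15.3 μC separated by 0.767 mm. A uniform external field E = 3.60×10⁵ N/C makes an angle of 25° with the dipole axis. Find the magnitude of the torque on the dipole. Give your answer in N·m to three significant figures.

Dipole moment p = qd = (1.53×10⁻⁵ C)(7.67×10⁻⁴ m) = 1.174×10⁻⁸ C·m.
Torque on an electric dipole: τ = pE sinθ.
τ = (1.174×10⁻⁸)(3.60×10⁵)·sin25° = 0.001786 N·m.

τ ≈ 0.00179 N·m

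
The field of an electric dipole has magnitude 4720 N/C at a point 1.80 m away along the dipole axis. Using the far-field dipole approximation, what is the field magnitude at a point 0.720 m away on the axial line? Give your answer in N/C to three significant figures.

E ≈ 7.38×10⁴ N/C

Dipole fields scale as 1/r³ in the far field; the geometry is the same at both points.
E₂ = E₁ · (r₁/r₂)³ = 4720 · (1.80/0.720)³.
(r₁/r₂)³ = (2.5)³ = 15.62.
E₂ ≈ 7.375×10⁴ N/C.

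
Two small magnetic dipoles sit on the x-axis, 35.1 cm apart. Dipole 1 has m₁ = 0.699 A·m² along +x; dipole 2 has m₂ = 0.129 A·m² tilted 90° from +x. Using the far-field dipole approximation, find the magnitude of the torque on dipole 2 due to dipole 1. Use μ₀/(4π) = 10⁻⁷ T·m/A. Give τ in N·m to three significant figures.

τ ≈ 4.17×10⁻⁷ N·m

Dipole B is on the axis of dipole A, so B₁ there is axial: B₁ = (μ₀/4π)·2m₁/r³ along +x.
B₁ = 2(10⁻⁷)(0.699)/(0.351)³ = 3.233×10⁻⁶ T.
τ = m₂ B₁ sinθ.
τ = (0.129)(3.233×10⁻⁶)·sin90° = 4.170×10⁻⁷ N·m.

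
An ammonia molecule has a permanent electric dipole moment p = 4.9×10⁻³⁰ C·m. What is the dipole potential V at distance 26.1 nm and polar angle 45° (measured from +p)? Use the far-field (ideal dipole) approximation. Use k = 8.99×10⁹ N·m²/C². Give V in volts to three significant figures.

V ≈ 4.57×10⁻⁵ V

The dipole potential is V = kp cosθ / r².
V = (8.99×10⁹)(4.90×10⁻³⁰)·cos45° / (2.61×10⁻⁸)² = 4.573×10⁻⁵ V.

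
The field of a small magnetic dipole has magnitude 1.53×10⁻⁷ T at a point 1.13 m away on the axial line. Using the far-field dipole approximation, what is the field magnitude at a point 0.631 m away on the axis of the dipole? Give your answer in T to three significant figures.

B ≈ 8.79×10⁻⁷ T

Dipole fields scale as 1/r³ in the far field; the geometry is the same at both points.
B₂ = B₁ · (r₁/r₂)³ = 1.53×10⁻⁷ · (1.13/0.631)³.
(r₁/r₂)³ = (1.791)³ = 5.743.
B₂ ≈ 8.787×10⁻⁷ T.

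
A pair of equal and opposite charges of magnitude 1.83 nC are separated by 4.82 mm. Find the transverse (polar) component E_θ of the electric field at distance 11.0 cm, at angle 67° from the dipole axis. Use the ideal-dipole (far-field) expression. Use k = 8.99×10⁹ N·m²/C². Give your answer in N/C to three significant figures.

Dipole moment p = qd = (1.83×10⁻⁹ C)(0.00482 m) = 8.821×10⁻¹² C·m.
For a dipole, E_θ = (kp sinθ)/r³.
kp/r³ = (8.99×10⁹)(8.821×10⁻¹²)/(0.110)³ = 59.58 N/C.
E_θ = 59.58·sin67° = 54.84 N/C.

E_θ ≈ 54.8 N/C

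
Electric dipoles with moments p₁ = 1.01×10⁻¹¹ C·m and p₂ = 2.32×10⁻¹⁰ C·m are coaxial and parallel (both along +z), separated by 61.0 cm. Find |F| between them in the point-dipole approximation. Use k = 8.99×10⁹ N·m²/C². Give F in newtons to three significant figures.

F ≈ 9.13×10⁻¹⁰ N

On-axis field of dipole 1 at distance r: E = 2kp₁/r³. Force on dipole 2 is F = p₂·dE/dr (gradient along axis).
dE/dr = −6kp₁/r⁴, so |F| = 6kp₁p₂/r⁴ (attractive for aligned moments).
F = 6(8.99×10⁹)(1.01×10⁻¹¹)(2.32×10⁻¹⁰)/(0.610)⁴ = 9.129×10⁻¹⁰ N.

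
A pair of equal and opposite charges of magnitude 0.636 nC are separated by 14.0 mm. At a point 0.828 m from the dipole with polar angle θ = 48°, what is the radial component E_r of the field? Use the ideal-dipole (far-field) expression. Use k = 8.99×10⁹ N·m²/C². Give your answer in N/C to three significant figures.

Dipole moment p = qd = (6.36×10⁻¹⁰ C)(0.0140 m) = 8.904×10⁻¹² C·m.
For a dipole, E_r = (2kp cosθ)/r³.
kp/r³ = (8.99×10⁹)(8.904×10⁻¹²)/(0.828)³ = 0.1410 N/C.
E_r = 2·0.1410·cos48° = 0.1887 N/C.

E_r ≈ 0.189 N/C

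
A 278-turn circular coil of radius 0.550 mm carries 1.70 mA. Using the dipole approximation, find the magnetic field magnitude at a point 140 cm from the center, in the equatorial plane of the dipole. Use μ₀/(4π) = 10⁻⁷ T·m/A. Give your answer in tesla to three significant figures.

m = NIA = NIπa² = 278·(0.00170)·π·(5.50×10⁻⁴)² = 4.491×10⁻⁷ A·m².
In the equatorial plane B = (μ₀/4π)·m/r³ (half the axial value).
B = (10⁻⁷)·(4.491×10⁻⁷) / (1.40)³ = 1.637×10⁻¹⁴ T.

B ≈ 1.64×10⁻¹⁴ T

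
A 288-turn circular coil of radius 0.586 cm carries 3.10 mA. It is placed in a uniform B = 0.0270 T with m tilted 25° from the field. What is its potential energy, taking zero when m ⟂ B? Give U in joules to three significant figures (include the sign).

m = NIA = NIπa² = 288·(0.00310)·π·(0.00586)² = 9.632×10⁻⁵ A·m².
U = −m·B = −mB cosθ.
U = −(9.632×10⁻⁵)(0.0270)·cos25° = -2.357×10⁻⁶ J.

U ≈ -2.36×10⁻⁶ J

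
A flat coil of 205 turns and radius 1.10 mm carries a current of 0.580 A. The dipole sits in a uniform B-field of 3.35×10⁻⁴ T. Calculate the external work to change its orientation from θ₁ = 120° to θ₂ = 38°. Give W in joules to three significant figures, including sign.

W ≈ -1.95×10⁻⁷ J

m = NIA = NIπa² = 205·(0.580)·π·(0.00110)² = 4.52×10⁻⁴ A·m².
W_ext = ΔU = −mB cosθ₂ + mB cosθ₁ = mB(cosθ₁ − cosθ₂).
W = (4.52×10⁻⁴)(3.35×10⁻⁴)·(cos120° − cos38°) = (1.514×10⁻⁷)·(-1.2880) = -1.950×10⁻⁷ J.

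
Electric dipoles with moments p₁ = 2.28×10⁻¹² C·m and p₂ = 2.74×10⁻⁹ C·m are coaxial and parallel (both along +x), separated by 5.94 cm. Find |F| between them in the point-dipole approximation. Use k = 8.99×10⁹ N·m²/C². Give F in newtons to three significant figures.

On-axis field of dipole 1 at distance r: E = 2kp₁/r³. Force on dipole 2 is F = p₂·dE/dr (gradient along axis).
dE/dr = −6kp₁/r⁴, so |F| = 6kp₁p₂/r⁴ (attractive for aligned moments).
F = 6(8.99×10⁹)(2.28×10⁻¹²)(2.74×10⁻⁹)/(0.0594)⁴ = 2.707×10⁻⁵ N.

F ≈ 2.71×10⁻⁵ N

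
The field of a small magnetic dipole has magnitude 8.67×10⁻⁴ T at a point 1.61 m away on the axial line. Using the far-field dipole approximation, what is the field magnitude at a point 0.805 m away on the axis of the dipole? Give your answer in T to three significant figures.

Dipole fields scale as 1/r³ in the far field; the geometry is the same at both points.
B₂ = B₁ · (r₁/r₂)³ = 8.67×10⁻⁴ · (1.61/0.805)³.
(r₁/r₂)³ = (2)³ = 8.
B₂ ≈ 0.006936 T.

B ≈ 0.00694 T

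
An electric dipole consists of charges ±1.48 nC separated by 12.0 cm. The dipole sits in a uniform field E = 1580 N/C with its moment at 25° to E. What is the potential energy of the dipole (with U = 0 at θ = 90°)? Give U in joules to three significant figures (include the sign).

Dipole moment p = qd = (1.48×10⁻⁹ C)(0.120 m) = 1.776×10⁻¹⁰ C·m.
U = −p·E = −pE cosθ.
U = −(1.776×10⁻¹⁰)(1580)·cos25° = -2.543×10⁻⁷ J.

U ≈ -2.54×10⁻⁷ J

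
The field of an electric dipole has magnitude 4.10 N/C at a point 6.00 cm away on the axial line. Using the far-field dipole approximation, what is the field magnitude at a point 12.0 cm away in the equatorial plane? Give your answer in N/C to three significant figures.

E ≈ 0.256 N/C

Dipole fields scale as 1/r³ in the far field.
The axial field is twice the equatorial field at the same r, so the geometry factor is 1/2.
E₂ = E₁ · (1/2) · (r₁/r₂)³ = 4.10 · 0.5 · (6.00/12.0)³.
(r₁/r₂)³ = (0.5)³ = 0.125.
E₂ ≈ 0.2562 N/C.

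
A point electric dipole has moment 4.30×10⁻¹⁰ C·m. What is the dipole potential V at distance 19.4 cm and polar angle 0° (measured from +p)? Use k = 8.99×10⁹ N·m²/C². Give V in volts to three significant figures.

V ≈ 103 V

The dipole potential is V = kp cosθ / r².
V = (8.99×10⁹)(4.30×10⁻¹⁰)·cos0° / (0.194)² = 102.7 V.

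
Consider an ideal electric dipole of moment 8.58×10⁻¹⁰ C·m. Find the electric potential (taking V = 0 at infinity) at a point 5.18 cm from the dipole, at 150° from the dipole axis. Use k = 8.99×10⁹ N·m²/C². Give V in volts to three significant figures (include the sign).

V ≈ -2490 V

The dipole potential is V = kp cosθ / r².
V = (8.99×10⁹)(8.58×10⁻¹⁰)·cos150° / (0.0518)² = -2490 V.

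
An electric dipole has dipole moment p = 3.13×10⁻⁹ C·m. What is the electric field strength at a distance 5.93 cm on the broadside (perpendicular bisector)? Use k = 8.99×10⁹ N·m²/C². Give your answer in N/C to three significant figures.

In the equatorial plane E = kp/r³.
E = (8.99×10⁹)(3.13×10⁻⁹) / (0.0593)³ = 1.349×10⁵ N/C.

E ≈ 1.35×10⁵ N/C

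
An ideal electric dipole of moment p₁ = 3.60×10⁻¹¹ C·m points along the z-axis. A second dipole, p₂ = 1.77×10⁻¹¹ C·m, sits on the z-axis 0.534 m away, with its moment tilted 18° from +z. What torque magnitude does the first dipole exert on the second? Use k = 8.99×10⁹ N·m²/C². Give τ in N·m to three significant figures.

The second dipole sits on the axis of the first, so the field there is axial: E₁ = 2kp₁/r³ along +z.
E₁ = 2(8.99×10⁹)(3.60×10⁻¹¹)/(0.534)³ = 4.251 N/C.
Torque on the second dipole: τ = p₂ E₁ sinθ.
τ = (1.77×10⁻¹¹)(4.251)·sin18° = 2.325×10⁻¹¹ N·m.

τ ≈ 2.33×10⁻¹¹ N·m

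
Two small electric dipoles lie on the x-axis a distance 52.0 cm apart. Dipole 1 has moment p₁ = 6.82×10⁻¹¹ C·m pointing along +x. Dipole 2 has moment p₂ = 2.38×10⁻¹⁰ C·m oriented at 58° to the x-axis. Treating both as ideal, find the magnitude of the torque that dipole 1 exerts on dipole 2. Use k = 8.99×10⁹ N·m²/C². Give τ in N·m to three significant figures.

τ ≈ 1.76×10⁻⁹ N·m

The second dipole sits on the axis of the first, so the field there is axial: E₁ = 2kp₁/r³ along +x.
E₁ = 2(8.99×10⁹)(6.82×10⁻¹¹)/(0.520)³ = 8.721 N/C.
Torque on the second dipole: τ = p₂ E₁ sinθ.
τ = (2.38×10⁻¹⁰)(8.721)·sin58° = 1.760×10⁻⁹ N·m.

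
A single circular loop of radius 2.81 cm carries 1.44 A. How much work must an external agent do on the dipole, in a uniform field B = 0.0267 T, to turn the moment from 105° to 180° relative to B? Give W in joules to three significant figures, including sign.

Magnetic moment m = IA = Iπa² = (1.44)·π·(0.0281)² = 0.003572 A·m².
W_ext = ΔU = −mB cosθ₂ + mB cosθ₁ = mB(cosθ₁ − cosθ₂).
W = (0.003572)(0.0267)·(cos105° − cos180°) = (9.537×10⁻⁵)·(+0.7412) = 7.069×10⁻⁵ J.

W ≈ 7.07×10⁻⁵ J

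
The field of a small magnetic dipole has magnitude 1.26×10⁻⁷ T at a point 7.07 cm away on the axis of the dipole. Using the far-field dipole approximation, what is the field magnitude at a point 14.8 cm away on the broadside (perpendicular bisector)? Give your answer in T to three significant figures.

B ≈ 6.87×10⁻⁹ T

Dipole fields scale as 1/r³ in the far field.
The axial field is twice the equatorial field at the same r, so the geometry factor is 1/2.
B₂ = B₁ · (1/2) · (r₁/r₂)³ = 1.26×10⁻⁷ · 0.5 · (7.07/14.8)³.
(r₁/r₂)³ = (0.4777)³ = 0.109.
B₂ ≈ 6.868×10⁻⁹ T.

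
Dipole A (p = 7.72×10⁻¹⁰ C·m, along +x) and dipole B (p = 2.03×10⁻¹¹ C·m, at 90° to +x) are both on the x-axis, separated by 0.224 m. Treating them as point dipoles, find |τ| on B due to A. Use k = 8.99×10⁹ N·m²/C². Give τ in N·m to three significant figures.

τ ≈ 2.51×10⁻⁸ N·m

The second dipole sits on the axis of the first, so the field there is axial: E₁ = 2kp₁/r³ along +x.
E₁ = 2(8.99×10⁹)(7.72×10⁻¹⁰)/(0.224)³ = 1235 N/C.
Torque on the second dipole: τ = p₂ E₁ sinθ.
τ = (2.03×10⁻¹¹)(1235)·sin90° = 2.507×10⁻⁸ N·m.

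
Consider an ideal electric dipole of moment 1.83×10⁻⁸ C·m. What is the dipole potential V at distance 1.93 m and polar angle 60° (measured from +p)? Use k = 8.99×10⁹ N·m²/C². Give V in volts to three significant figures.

The dipole potential is V = kp cosθ / r².
V = (8.99×10⁹)(1.83×10⁻⁸)·cos60° / (1.93)² = 22.08 V.

V ≈ 22.1 V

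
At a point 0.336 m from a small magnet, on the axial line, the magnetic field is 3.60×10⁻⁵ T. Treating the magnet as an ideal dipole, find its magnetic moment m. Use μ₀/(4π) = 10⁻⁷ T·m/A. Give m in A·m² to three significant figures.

On axis B = (μ₀/4π)·2m/r³, so m = Br³·4π/(μ₀·2).
m = (3.60×10⁻⁵)·(0.336)³ / (2·10⁻⁷) = 6.828 A·m².

m ≈ 6.83 A·m²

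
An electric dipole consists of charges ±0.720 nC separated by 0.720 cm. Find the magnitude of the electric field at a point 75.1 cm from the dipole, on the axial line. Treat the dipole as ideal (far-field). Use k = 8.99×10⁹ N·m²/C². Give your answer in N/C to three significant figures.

Dipole moment p = qd = (7.20×10⁻¹⁰ C)(0.00720 m) = 5.184×10⁻¹² C·m.
On the dipole axis E = 2kp/r³.
E = 2·(8.99×10⁹)(5.184×10⁻¹²) / (0.751)³ = 0.2201 N/C.

E ≈ 0.220 N/C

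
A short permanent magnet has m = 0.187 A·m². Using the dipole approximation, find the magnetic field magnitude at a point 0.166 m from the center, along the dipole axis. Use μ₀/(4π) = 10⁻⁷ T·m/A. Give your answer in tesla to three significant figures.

B ≈ 8.18×10⁻⁶ T

On axis B = (μ₀/4π)·2m/r³.
B = 2·(10⁻⁷)·(0.187) / (0.166)³ = 8.176×10⁻⁶ T.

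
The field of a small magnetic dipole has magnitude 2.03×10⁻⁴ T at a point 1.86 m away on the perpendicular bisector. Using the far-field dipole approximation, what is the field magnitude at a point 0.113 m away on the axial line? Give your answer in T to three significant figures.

B ≈ 1.81 T

Dipole fields scale as 1/r³ in the far field.
The axial field is twice the equatorial field at the same r, so the geometry factor is 2/1.
B₂ = B₁ · (2/1) · (r₁/r₂)³ = 2.03×10⁻⁴ · 2 · (1.86/0.113)³.
(r₁/r₂)³ = (16.46)³ = 4460.
B₂ ≈ 1.811 T.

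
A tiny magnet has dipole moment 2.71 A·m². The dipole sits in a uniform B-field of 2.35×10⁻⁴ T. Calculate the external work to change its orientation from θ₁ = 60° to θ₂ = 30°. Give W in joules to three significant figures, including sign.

W_ext = ΔU = −mB cosθ₂ + mB cosθ₁ = mB(cosθ₁ − cosθ₂).
W = (2.71)(2.35×10⁻⁴)·(cos60° − cos30°) = (6.368×10⁻⁴)·(-0.3660) = -2.331×10⁻⁴ J.

W ≈ -2.33×10⁻⁴ J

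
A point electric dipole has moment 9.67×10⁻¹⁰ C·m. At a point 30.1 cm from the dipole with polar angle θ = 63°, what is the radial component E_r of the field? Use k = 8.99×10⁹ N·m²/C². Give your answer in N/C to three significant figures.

E_r ≈ 289 N/C

For a dipole, E_r = (2kp cosθ)/r³.
kp/r³ = (8.99×10⁹)(9.67×10⁻¹⁰)/(0.301)³ = 318.8 N/C.
E_r = 2·318.8·cos63° = 289.4 N/C.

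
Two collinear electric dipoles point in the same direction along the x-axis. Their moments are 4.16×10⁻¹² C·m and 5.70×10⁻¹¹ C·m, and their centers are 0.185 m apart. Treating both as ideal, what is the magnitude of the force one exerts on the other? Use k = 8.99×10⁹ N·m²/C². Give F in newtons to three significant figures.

On-axis field of dipole 1 at distance r: E = 2kp₁/r³. Force on dipole 2 is F = p₂·dE/dr (gradient along axis).
dE/dr = −6kp₁/r⁴, so |F| = 6kp₁p₂/r⁴ (attractive for aligned moments).
F = 6(8.99×10⁹)(4.16×10⁻¹²)(5.70×10⁻¹¹)/(0.185)⁴ = 1.092×10⁻⁸ N.

F ≈ 1.09×10⁻⁸ N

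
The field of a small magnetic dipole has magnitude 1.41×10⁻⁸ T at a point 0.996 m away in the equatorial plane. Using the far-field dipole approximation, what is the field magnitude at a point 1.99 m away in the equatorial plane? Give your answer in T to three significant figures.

B ≈ 1.77×10⁻⁹ T

Dipole fields scale as 1/r³ in the far field; the geometry is the same at both points.
B₂ = B₁ · (r₁/r₂)³ = 1.41×10⁻⁸ · (0.996/1.99)³.
(r₁/r₂)³ = (0.5005)³ = 0.1254.
B₂ ≈ 1.768×10⁻⁹ T.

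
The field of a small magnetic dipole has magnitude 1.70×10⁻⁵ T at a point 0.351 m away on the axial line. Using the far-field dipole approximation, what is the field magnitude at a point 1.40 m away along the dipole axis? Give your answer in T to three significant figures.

Dipole fields scale as 1/r³ in the far field; the geometry is the same at both points.
B₂ = B₁ · (r₁/r₂)³ = 1.70×10⁻⁵ · (0.351/1.40)³.
(r₁/r₂)³ = (0.2507)³ = 0.01576.
B₂ ≈ 2.679×10⁻⁷ T.

B ≈ 2.68×10⁻⁷ T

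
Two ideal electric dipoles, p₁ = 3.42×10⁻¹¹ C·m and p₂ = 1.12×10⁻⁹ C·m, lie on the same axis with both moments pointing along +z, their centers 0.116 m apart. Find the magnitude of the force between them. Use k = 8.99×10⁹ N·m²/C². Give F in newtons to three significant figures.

On-axis field of dipole 1 at distance r: E = 2kp₁/r³. Force on dipole 2 is F = p₂·dE/dr (gradient along axis).
dE/dr = −6kp₁/r⁴, so |F| = 6kp₁p₂/r⁴ (attractive for aligned moments).
F = 6(8.99×10⁹)(3.42×10⁻¹¹)(1.12×10⁻⁹)/(0.116)⁴ = 1.141×10⁻⁵ N.

F ≈ 1.14×10⁻⁵ N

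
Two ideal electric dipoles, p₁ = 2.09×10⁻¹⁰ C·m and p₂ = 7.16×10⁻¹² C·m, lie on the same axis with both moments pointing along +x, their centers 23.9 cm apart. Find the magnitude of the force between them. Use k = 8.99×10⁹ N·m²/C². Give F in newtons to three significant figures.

On-axis field of dipole 1 at distance r: E = 2kp₁/r³. Force on dipole 2 is F = p₂·dE/dr (gradient along axis).
dE/dr = −6kp₁/r⁴, so |F| = 6kp₁p₂/r⁴ (attractive for aligned moments).
F = 6(8.99×10⁹)(2.09×10⁻¹⁰)(7.16×10⁻¹²)/(0.239)⁴ = 2.474×10⁻⁸ N.

F ≈ 2.47×10⁻⁸ N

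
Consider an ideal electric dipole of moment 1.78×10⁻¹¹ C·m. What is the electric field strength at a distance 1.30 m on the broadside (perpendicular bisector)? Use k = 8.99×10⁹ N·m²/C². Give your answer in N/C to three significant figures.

In the equatorial plane E = kp/r³.
E = (8.99×10⁹)(1.78×10⁻¹¹) / (1.30)³ = 0.07284 N/C.

E ≈ 0.0728 N/C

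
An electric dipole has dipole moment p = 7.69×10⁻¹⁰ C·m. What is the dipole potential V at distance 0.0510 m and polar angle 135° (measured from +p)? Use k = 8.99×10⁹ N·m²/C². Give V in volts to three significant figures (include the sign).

The dipole potential is V = kp cosθ / r².
V = (8.99×10⁹)(7.69×10⁻¹⁰)·cos135° / (0.0510)² = -1879 V.

V ≈ -1880 V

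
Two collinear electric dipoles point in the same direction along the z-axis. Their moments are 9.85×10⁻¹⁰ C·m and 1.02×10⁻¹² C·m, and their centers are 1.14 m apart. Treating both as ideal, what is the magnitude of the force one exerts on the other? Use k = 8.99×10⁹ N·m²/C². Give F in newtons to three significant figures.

F ≈ 3.21×10⁻¹¹ N

On-axis field of dipole 1 at distance r: E = 2kp₁/r³. Force on dipole 2 is F = p₂·dE/dr (gradient along axis).
dE/dr = −6kp₁/r⁴, so |F| = 6kp₁p₂/r⁴ (attractive for aligned moments).
F = 6(8.99×10⁹)(9.85×10⁻¹⁰)(1.02×10⁻¹²)/(1.14)⁴ = 3.209×10⁻¹¹ N.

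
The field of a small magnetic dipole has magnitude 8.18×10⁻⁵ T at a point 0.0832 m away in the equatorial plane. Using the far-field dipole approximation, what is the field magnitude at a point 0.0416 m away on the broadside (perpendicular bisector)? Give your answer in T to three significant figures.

Dipole fields scale as 1/r³ in the far field; the geometry is the same at both points.
B₂ = B₁ · (r₁/r₂)³ = 8.18×10⁻⁵ · (0.0832/0.0416)³.
(r₁/r₂)³ = (2)³ = 8.
B₂ ≈ 6.544×10⁻⁴ T.

B ≈ 6.54×10⁻⁴ T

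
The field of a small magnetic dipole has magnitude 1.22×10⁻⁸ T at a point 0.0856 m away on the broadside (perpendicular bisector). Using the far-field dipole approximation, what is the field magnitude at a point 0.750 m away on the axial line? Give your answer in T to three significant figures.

Dipole fields scale as 1/r³ in the far field.
The axial field is twice the equatorial field at the same r, so the geometry factor is 2/1.
B₂ = B₁ · (2/1) · (r₁/r₂)³ = 1.22×10⁻⁸ · 2 · (0.0856/0.750)³.
(r₁/r₂)³ = (0.1141)³ = 0.001487.
B₂ ≈ 3.628×10⁻¹¹ T.

B ≈ 3.63×10⁻¹¹ T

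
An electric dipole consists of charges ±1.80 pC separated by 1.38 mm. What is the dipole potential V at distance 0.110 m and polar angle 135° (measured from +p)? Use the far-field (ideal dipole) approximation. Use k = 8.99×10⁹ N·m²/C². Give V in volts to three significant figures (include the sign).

Dipole moment p = qd = (1.80×10⁻¹² C)(0.00138 m) = 2.484×10⁻¹⁵ C·m.
The dipole potential is V = kp cosθ / r².
V = (8.99×10⁹)(2.484×10⁻¹⁵)·cos135° / (0.110)² = -0.001305 V.

V ≈ -0.00131 V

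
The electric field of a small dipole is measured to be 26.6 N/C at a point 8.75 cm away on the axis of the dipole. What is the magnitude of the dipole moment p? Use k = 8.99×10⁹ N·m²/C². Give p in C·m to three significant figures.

p ≈ 9.91×10⁻¹³ C·m

On axis E = 2kp/r³, so p = Er³/(2k).
p = (26.6)·(0.0875)³ / (2·8.99×10⁹) = 9.911×10⁻¹³ C·m.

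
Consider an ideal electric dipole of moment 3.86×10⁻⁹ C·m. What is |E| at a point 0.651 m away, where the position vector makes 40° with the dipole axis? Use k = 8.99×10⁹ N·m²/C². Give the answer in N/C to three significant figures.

E ≈ 209 N/C

At angle θ the dipole field magnitude is E = (kp/r³)·√(1 + 3cos²θ).
kp/r³ = (8.99×10⁹)(3.86×10⁻⁹) / (0.651)³ = 125.8 N/C.
√(1 + 3cos²40°) = √(1 + 3·0.5868) = √2.7605 ≈ 1.6615.
E ≈ 125.8 × 1.661 = 209.0 N/C.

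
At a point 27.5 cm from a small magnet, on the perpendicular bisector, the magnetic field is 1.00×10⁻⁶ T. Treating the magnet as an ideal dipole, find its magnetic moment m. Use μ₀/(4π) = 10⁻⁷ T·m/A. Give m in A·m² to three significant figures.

m ≈ 0.208 A·m²

In the equatorial plane B = (μ₀/4π)·m/r³, so m = Br³·4π/(μ₀).
m = (1.00×10⁻⁶)·(0.275)³ / (10⁻⁷) = 0.2080 A·m².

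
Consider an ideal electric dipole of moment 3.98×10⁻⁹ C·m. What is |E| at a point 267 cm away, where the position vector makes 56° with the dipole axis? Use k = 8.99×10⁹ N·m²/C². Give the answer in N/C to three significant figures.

E ≈ 2.62 N/C

At angle θ the dipole field magnitude is E = (kp/r³)·√(1 + 3cos²θ).
kp/r³ = (8.99×10⁹)(3.98×10⁻⁹) / (2.67)³ = 1.880 N/C.
√(1 + 3cos²56°) = √(1 + 3·0.3127) = √1.9381 ≈ 1.3922.
E ≈ 1.880 × 1.392 = 2.617 N/C.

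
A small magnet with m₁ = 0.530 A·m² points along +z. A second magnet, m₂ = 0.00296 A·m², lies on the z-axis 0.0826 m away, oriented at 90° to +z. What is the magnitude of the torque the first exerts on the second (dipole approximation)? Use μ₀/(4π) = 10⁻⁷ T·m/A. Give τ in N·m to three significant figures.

Dipole B is on the axis of dipole A, so B₁ there is axial: B₁ = (μ₀/4π)·2m₁/r³ along +z.
B₁ = 2(10⁻⁷)(0.530)/(0.0826)³ = 1.881×10⁻⁴ T.
τ = m₂ B₁ sinθ.
τ = (0.00296)(1.881×10⁻⁴)·sin90° = 5.567×10⁻⁷ N·m.

τ ≈ 5.57×10⁻⁷ N·m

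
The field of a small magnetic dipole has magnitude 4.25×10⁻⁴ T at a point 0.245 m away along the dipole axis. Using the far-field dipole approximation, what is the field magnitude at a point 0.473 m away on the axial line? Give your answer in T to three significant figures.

Dipole fields scale as 1/r³ in the far field; the geometry is the same at both points.
B₂ = B₁ · (r₁/r₂)³ = 4.25×10⁻⁴ · (0.245/0.473)³.
(r₁/r₂)³ = (0.518)³ = 0.139.
B₂ ≈ 5.906×10⁻⁵ T.

B ≈ 5.91×10⁻⁵ T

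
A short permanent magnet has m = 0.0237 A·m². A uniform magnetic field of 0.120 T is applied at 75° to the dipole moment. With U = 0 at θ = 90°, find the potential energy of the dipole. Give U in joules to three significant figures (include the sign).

U = −m·B = −mB cosθ.
U = −(0.0237)(0.120)·cos75° = -7.361×10⁻⁴ J.

U ≈ -7.36×10⁻⁴ J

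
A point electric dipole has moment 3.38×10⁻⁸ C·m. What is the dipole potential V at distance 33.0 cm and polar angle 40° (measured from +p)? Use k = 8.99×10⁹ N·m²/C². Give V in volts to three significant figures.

The dipole potential is V = kp cosθ / r².
V = (8.99×10⁹)(3.38×10⁻⁸)·cos40° / (0.330)² = 2137 V.

V ≈ 2140 V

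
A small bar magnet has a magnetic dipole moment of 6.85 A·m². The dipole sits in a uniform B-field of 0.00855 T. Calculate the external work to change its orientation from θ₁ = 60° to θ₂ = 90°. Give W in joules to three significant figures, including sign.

W_ext = ΔU = −mB cosθ₂ + mB cosθ₁ = mB(cosθ₁ − cosθ₂).
W = (6.85)(0.00855)·(cos60° − cos90°) = (0.05857)·(+0.5000) = 0.02928 J.

W ≈ 0.0293 J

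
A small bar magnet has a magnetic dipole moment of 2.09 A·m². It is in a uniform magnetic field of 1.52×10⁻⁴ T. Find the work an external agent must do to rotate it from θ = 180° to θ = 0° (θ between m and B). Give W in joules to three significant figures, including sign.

W ≈ -6.35×10⁻⁴ J

W_ext = ΔU = −mB cosθ₂ + mB cosθ₁ = mB(cosθ₁ − cosθ₂).
W = (2.09)(1.52×10⁻⁴)·(cos180° − cos0°) = (3.177×10⁻⁴)·(-2.0000) = -6.354×10⁻⁴ J.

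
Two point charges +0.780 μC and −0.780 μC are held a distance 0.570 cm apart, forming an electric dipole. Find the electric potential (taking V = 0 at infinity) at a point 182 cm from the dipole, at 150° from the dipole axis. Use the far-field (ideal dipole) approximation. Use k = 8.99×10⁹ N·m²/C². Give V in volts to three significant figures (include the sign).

Dipole moment p = qd = (7.80×10⁻⁷ C)(0.00570 m) = 4.446×10⁻⁹ C·m.
The dipole potential is V = kp cosθ / r².
V = (8.99×10⁹)(4.446×10⁻⁹)·cos150° / (1.82)² = -10.45 V.

V ≈ -10.5 V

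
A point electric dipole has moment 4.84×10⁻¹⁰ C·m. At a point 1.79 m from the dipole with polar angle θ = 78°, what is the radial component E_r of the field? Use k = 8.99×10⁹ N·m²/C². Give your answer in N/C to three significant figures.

E_r ≈ 0.315 N/C

For a dipole, E_r = (2kp cosθ)/r³.
kp/r³ = (8.99×10⁹)(4.84×10⁻¹⁰)/(1.79)³ = 0.7587 N/C.
E_r = 2·0.7587·cos78° = 0.3155 N/C.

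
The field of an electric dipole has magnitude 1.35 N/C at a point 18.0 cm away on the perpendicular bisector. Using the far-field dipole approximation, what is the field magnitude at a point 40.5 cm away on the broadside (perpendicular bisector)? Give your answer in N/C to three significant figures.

E ≈ 0.119 N/C

Dipole fields scale as 1/r³ in the far field; the geometry is the same at both points.
E₂ = E₁ · (r₁/r₂)³ = 1.35 · (18.0/40.5)³.
(r₁/r₂)³ = (0.4444)³ = 0.08779.
E₂ ≈ 0.1185 N/C.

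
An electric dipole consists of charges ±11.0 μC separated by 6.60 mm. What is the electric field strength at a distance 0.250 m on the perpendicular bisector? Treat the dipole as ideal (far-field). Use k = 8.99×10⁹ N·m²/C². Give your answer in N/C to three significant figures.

Dipole moment p = qd = (1.10×10⁻⁵ C)(0.00660 m) = 7.26×10⁻⁸ C·m.
In the equatorial plane E = kp/r³.
E = (8.99×10⁹)(7.26×10⁻⁸) / (0.250)³ = 4.177×10⁴ N/C.

E ≈ 4.18×10⁴ N/C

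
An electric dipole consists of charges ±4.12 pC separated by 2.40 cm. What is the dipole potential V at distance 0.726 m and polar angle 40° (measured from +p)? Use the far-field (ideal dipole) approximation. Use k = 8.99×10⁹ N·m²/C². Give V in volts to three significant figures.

Dipole moment p = qd = (4.12×10⁻¹² C)(0.0240 m) = 9.888×10⁻¹⁴ C·m.
The dipole potential is V = kp cosθ / r².
V = (8.99×10⁹)(9.888×10⁻¹⁴)·cos40° / (0.726)² = 0.001292 V.

V ≈ 0.00129 V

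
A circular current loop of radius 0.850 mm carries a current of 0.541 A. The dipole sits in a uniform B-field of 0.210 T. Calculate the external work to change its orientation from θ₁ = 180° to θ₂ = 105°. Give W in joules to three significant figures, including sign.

Magnetic moment m = IA = Iπa² = (0.541)·π·(8.50×10⁻⁴)² = 1.228×10⁻⁶ A·m².
W_ext = ΔU = −mB cosθ₂ + mB cosθ₁ = mB(cosθ₁ − cosθ₂).
W = (1.228×10⁻⁶)(0.210)·(cos180° − cos105°) = (2.579×10⁻⁷)·(-0.7412) = -1.911×10⁻⁷ J.

W ≈ -1.91×10⁻⁷ J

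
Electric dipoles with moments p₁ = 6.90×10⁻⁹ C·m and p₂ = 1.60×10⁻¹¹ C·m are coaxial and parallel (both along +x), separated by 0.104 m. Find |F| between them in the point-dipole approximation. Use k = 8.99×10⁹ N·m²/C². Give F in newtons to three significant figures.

On-axis field of dipole 1 at distance r: E = 2kp₁/r³. Force on dipole 2 is F = p₂·dE/dr (gradient along axis).
dE/dr = −6kp₁/r⁴, so |F| = 6kp₁p₂/r⁴ (attractive for aligned moments).
F = 6(8.99×10⁹)(6.90×10⁻⁹)(1.60×10⁻¹¹)/(0.104)⁴ = 5.090×10⁻⁵ N.

F ≈ 5.09×10⁻⁵ N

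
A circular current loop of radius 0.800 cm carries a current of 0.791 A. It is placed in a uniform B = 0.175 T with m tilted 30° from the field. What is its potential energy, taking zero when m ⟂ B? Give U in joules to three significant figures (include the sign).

Magnetic moment m = IA = Iπa² = (0.791)·π·(0.00800)² = 1.59×10⁻⁴ A·m².
U = −m·B = −mB cosθ.
U = −(1.59×10⁻⁴)(0.175)·cos30° = -2.410×10⁻⁵ J.

U ≈ -2.41×10⁻⁵ J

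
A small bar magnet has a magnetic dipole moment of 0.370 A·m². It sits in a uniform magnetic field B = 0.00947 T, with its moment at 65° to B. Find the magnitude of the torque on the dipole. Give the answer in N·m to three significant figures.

τ ≈ 0.00318 N·m

Torque on a magnetic dipole: τ = mB sinθ.
τ = (0.370)(0.00947)·sin65° = 0.003176 N·m.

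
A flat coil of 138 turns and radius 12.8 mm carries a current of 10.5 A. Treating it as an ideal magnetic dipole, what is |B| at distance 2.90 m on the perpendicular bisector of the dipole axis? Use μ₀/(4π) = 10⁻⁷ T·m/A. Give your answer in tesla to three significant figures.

B ≈ 3.06×10⁻⁹ T

m = NIA = NIπa² = 138·(10.5)·π·(0.0128)² = 0.7458 A·m².
In the equatorial plane B = (μ₀/4π)·m/r³ (half the axial value).
B = (10⁻⁷)·(0.7458) / (2.90)³ = 3.058×10⁻⁹ T.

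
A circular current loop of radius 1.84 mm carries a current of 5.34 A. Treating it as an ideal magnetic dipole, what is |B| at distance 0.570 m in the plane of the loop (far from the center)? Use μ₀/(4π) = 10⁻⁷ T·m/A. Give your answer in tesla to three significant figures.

Magnetic moment m = IA = Iπa² = (5.34)·π·(0.00184)² = 5.68×10⁻⁵ A·m².
In the equatorial plane B = (μ₀/4π)·m/r³ (half the axial value).
B = (10⁻⁷)·(5.68×10⁻⁵) / (0.570)³ = 3.067×10⁻¹¹ T.

B ≈ 3.07×10⁻¹¹ T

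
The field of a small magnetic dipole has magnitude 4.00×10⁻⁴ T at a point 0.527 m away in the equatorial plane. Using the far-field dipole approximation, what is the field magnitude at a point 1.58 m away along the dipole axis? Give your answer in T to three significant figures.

B ≈ 2.97×10⁻⁵ T

Dipole fields scale as 1/r³ in the far field.
The axial field is twice the equatorial field at the same r, so the geometry factor is 2/1.
B₂ = B₁ · (2/1) · (r₁/r₂)³ = 4.00×10⁻⁴ · 2 · (0.527/1.58)³.
(r₁/r₂)³ = (0.3335)³ = 0.03711.
B₂ ≈ 2.969×10⁻⁵ T.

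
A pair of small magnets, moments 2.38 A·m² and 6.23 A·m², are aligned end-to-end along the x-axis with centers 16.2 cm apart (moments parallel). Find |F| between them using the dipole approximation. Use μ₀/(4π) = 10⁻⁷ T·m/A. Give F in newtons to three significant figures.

F ≈ 0.0129 N

On-axis B of dipole 1: B = (μ₀/4π)·2m₁/r³. Force on dipole 2: F = m₂·dB/dr.
dB/dr = −(μ₀/4π)·6m₁/r⁴, so |F| = (μ₀/4π)·6m₁m₂/r⁴.
F = 6(10⁻⁷)(2.38)(6.23)/(0.162)⁴ = 0.01292 N.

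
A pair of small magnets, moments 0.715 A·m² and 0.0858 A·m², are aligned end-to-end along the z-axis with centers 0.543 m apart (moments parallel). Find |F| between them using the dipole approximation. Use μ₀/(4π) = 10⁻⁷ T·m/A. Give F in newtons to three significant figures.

On-axis B of dipole 1: B = (μ₀/4π)·2m₁/r³. Force on dipole 2: F = m₂·dB/dr.
dB/dr = −(μ₀/4π)·6m₁/r⁴, so |F| = (μ₀/4π)·6m₁m₂/r⁴.
F = 6(10⁻⁷)(0.715)(0.0858)/(0.543)⁴ = 4.234×10⁻⁷ N.

F ≈ 4.23×10⁻⁷ N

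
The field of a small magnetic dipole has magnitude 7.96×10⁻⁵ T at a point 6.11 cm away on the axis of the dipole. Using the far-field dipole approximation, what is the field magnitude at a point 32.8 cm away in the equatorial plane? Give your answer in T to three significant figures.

B ≈ 2.57×10⁻⁷ T

Dipole fields scale as 1/r³ in the far field.
The axial field is twice the equatorial field at the same r, so the geometry factor is 1/2.
B₂ = B₁ · (1/2) · (r₁/r₂)³ = 7.96×10⁻⁵ · 0.5 · (6.11/32.8)³.
(r₁/r₂)³ = (0.1863)³ = 0.006464.
B₂ ≈ 2.573×10⁻⁷ T.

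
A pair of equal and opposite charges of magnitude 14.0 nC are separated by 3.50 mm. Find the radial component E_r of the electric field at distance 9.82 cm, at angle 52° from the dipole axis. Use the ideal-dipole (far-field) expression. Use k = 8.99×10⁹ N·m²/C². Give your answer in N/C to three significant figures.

Dipole moment p = qd = (1.40×10⁻⁸ C)(0.00350 m) = 4.90×10⁻¹¹ C·m.
For a dipole, E_r = (2kp cosθ)/r³.
kp/r³ = (8.99×10⁹)(4.90×10⁻¹¹)/(0.0982)³ = 465.2 N/C.
E_r = 2·465.2·cos52° = 572.8 N/C.

E_r ≈ 573 N/C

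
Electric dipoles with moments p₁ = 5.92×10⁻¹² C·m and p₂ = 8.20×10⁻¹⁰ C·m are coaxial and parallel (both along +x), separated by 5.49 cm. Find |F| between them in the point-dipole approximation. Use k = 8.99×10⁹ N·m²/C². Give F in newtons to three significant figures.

On-axis field of dipole 1 at distance r: E = 2kp₁/r³. Force on dipole 2 is F = p₂·dE/dr (gradient along axis).
dE/dr = −6kp₁/r⁴, so |F| = 6kp₁p₂/r⁴ (attractive for aligned moments).
F = 6(8.99×10⁹)(5.92×10⁻¹²)(8.20×10⁻¹⁰)/(0.0549)⁴ = 2.882×10⁻⁵ N.

F ≈ 2.88×10⁻⁵ N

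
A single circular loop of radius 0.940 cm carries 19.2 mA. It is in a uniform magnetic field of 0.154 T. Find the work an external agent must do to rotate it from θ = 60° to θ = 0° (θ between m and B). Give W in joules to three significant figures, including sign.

Magnetic moment m = IA = Iπa² = (0.0192)·π·(0.00940)² = 5.33×10⁻⁶ A·m².
W_ext = ΔU = −mB cosθ₂ + mB cosθ₁ = mB(cosθ₁ − cosθ₂).
W = (5.33×10⁻⁶)(0.154)·(cos60° − cos0°) = (8.208×10⁻⁷)·(-0.5000) = -4.104×10⁻⁷ J.

W ≈ -4.10×10⁻⁷ J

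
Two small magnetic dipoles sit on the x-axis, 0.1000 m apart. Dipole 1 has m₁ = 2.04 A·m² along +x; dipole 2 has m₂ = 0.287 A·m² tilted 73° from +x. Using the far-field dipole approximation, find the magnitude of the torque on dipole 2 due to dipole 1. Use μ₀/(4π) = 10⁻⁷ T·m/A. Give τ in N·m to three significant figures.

τ ≈ 1.12×10⁻⁴ N·m

Dipole B is on the axis of dipole A, so B₁ there is axial: B₁ = (μ₀/4π)·2m₁/r³ along +x.
B₁ = 2(10⁻⁷)(2.04)/(0.100)³ = 4.080×10⁻⁴ T.
τ = m₂ B₁ sinθ.
τ = (0.287)(4.080×10⁻⁴)·sin73° = 1.120×10⁻⁴ N·m.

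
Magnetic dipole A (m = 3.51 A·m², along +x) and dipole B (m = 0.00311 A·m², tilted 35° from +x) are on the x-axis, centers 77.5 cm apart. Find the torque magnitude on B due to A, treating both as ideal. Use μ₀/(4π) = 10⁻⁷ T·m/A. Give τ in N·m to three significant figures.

τ ≈ 2.69×10⁻⁹ N·m

Dipole B is on the axis of dipole A, so B₁ there is axial: B₁ = (μ₀/4π)·2m₁/r³ along +x.
B₁ = 2(10⁻⁷)(3.51)/(0.775)³ = 1.508×10⁻⁶ T.
τ = m₂ B₁ sinθ.
τ = (0.00311)(1.508×10⁻⁶)·sin35° = 2.690×10⁻⁹ N·m.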